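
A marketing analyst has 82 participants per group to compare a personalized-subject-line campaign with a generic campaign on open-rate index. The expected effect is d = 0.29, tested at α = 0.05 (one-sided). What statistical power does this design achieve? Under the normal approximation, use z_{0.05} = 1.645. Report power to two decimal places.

power ≈ 0.58

For two equal groups, power = Φ(d·√(n/2) − z_{α}).
d·√(n/2) = 0.29 × √(82/2) = 0.29 × 6.403 = 1.857.
z_β = 1.857 − 1.645 = 0.212.
Power = Φ(0.212) = 0.584.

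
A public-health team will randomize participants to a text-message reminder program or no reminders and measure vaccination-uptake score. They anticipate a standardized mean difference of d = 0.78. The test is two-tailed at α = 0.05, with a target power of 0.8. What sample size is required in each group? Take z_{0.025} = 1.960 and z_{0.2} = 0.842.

For two independent groups with equal n: n = 2·((z_{α/2} + z_β) / d)².
z_{α/2} + z_β = 1.960 + 0.842 = 2.802.
n = 2 × (2.802 / 0.78)² = 2 × 3.592² = 2 × 12.90 = 25.8.
Round up to the next whole participant.

n = 26 per group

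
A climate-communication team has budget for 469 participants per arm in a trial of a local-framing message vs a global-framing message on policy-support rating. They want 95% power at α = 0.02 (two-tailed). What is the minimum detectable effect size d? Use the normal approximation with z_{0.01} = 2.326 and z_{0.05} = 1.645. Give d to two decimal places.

d_min ≈ 0.26

For two independent groups of n = 469 each: d_min = (z_{α/2} + z_β)·√(2/n).
z-sum = 2.326 + 1.645 = 3.971.
d_min = 3.971 × √(2/469) = 3.971 × 0.0653 = 0.259.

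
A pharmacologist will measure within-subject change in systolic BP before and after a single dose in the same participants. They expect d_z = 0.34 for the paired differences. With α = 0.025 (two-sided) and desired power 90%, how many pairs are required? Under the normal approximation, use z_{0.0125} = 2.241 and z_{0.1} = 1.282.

n = 108 pairs

For a paired (one-sample on differences) test: n = ((z_{α/2} + z_β) / d)².
z_{α/2} + z_β = 2.241 + 1.282 = 3.523.
n = (3.523 / 0.34)² = 10.362² = 107.37.
Round up.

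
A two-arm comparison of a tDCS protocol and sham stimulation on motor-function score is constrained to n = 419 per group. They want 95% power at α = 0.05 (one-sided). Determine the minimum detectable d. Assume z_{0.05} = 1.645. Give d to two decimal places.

For two independent groups of n = 419 each: d_min = (z_{α} + z_β)·√(2/n).
z-sum = 1.645 + 1.645 = 3.290.
d_min = 3.290 × √(2/419) = 3.290 × 0.0691 = 0.227.

d_min ≈ 0.23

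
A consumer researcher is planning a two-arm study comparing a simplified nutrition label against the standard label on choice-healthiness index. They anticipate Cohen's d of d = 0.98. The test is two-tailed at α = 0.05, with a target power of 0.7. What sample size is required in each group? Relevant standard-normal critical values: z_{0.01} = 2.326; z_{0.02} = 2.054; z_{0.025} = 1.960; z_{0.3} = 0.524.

n = 13 per group

For two independent groups with equal n: n = 2·((z_{α/2} + z_β) / d)².
z_{α/2} + z_β = 1.960 + 0.524 = 2.484.
n = 2 × (2.484 / 0.98)² = 2 × 2.535² = 2 × 6.42 = 12.8.
Round up to the next whole participant.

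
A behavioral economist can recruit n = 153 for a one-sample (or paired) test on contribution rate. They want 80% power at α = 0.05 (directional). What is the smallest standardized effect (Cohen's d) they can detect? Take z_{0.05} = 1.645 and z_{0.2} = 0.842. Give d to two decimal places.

For a single sample (or paired design) of n = 153: d_min = (z_{α} + z_β)/√n.
z-sum = 1.645 + 0.842 = 2.487.
d_min = 2.487 / √153 = 2.487 / 12.369 = 0.201.

d_min ≈ 0.20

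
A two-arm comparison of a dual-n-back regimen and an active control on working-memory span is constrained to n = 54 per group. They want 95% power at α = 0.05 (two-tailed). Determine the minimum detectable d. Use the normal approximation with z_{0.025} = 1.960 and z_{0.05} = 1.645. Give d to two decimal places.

For two independent groups of n = 54 each: d_min = (z_{α/2} + z_β)·√(2/n).
z-sum = 1.960 + 1.645 = 3.605.
d_min = 3.605 × √(2/54) = 3.605 × 0.1925 = 0.694.

d_min ≈ 0.69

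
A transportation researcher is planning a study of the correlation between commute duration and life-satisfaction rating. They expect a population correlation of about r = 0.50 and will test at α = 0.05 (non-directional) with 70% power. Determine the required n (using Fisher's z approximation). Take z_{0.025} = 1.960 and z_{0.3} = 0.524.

n = 24

Fisher's z: C = ½·ln((1+r)/(1−r)) = ½·ln(3.0000) = 0.5493.
n = ((z_{α/2} + z_β)/C)² + 3.
(1.960 + 0.524) / 0.5493 = 2.484 / 0.5493 = 4.522.
n = 4.522² + 3 = 20.45 + 3 = 23.4.
Round up.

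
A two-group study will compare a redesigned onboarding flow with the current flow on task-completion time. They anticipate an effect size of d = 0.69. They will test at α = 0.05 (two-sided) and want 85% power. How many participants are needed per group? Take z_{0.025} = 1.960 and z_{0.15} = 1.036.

For two independent groups with equal n: n = 2·((z_{α/2} + z_β) / d)².
z_{α/2} + z_β = 1.960 + 1.036 = 2.996.
n = 2 × (2.996 / 0.69)² = 2 × 4.342² = 2 × 18.85 = 37.7.
Round up to the next whole participant.

n = 38 per group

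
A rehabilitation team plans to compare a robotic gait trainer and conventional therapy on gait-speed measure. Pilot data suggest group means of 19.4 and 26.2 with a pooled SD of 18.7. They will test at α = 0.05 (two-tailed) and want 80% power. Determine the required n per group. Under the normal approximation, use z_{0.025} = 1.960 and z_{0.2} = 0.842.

Cohen's d = |M₁ − M₂| / SD_pooled = |19.4 − 26.2| / 18.7 = 6.8 / 18.7 = 0.364.
For two independent groups with equal n: n = 2·((z_{α/2} + z_β) / d)².
z_{α/2} + z_β = 1.960 + 0.842 = 2.802.
n = 2 × (2.802 / 0.364)² = 2 × 7.698² = 2 × 59.26 = 118.5.
Round up to the next whole participant.

n = 119 per group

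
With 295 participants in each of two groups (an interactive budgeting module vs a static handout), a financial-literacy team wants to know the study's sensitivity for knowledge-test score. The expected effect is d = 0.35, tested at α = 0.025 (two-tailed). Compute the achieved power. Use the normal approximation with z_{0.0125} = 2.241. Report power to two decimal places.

For two equal groups, power = Φ(d·√(n/2) − z_{α/2}).
d·√(n/2) = 0.35 × √(295/2) = 0.35 × 12.145 = 4.251.
z_β = 4.251 − 2.241 = 2.010.
Power = Φ(2.010) = 0.978.

power ≈ 0.98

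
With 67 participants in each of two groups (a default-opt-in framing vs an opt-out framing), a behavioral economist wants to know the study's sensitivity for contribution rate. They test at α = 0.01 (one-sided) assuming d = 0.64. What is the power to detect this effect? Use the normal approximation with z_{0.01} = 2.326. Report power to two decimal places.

For two equal groups, power = Φ(d·√(n/2) − z_{α}).
d·√(n/2) = 0.64 × √(67/2) = 0.64 × 5.788 = 3.704.
z_β = 3.704 − 2.326 = 1.378.
Power = Φ(1.378) = 0.916.

power ≈ 0.92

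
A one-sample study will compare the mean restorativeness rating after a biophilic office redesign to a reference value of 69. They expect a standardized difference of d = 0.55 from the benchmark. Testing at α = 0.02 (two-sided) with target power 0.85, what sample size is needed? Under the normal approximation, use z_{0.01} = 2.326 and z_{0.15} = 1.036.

n = 38

For a one-sample test: n = ((z_{α/2} + z_β) / d)².
z_{α/2} + z_β = 2.326 + 1.036 = 3.362.
n = (3.362 / 0.55)² = 6.113² = 37.37.
Round up.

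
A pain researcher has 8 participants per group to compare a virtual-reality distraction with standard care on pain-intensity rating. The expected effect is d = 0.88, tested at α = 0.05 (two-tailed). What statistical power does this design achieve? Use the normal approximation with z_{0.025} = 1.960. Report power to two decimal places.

For two equal groups, power = Φ(d·√(n/2) − z_{α/2}).
d·√(n/2) = 0.88 × √(8/2) = 0.88 × 2.000 = 1.760.
z_β = 1.760 − 1.960 = -0.200.
Power = Φ(-0.200) = 0.421.

power ≈ 0.42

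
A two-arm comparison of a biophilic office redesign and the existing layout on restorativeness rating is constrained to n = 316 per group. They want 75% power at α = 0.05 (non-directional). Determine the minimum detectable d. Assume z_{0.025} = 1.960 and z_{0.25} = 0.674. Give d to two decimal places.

d_min ≈ 0.21

For two independent groups of n = 316 each: d_min = (z_{α/2} + z_β)·√(2/n).
z-sum = 1.960 + 0.674 = 2.634.
d_min = 2.634 × √(2/316) = 2.634 × 0.0796 = 0.210.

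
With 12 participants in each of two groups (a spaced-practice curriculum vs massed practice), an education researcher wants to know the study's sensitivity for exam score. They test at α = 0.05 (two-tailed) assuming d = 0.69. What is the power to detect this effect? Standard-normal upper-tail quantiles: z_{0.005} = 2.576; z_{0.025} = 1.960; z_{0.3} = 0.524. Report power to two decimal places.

power ≈ 0.39

For two equal groups, power = Φ(d·√(n/2) − z_{α/2}).
d·√(n/2) = 0.69 × √(12/2) = 0.69 × 2.449 = 1.690.
z_β = 1.690 − 1.960 = -0.270.
Power = Φ(-0.270) = 0.394.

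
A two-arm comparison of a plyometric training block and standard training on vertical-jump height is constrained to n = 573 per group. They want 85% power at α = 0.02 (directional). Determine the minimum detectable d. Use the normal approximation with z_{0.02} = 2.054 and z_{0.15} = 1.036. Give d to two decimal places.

For two independent groups of n = 573 each: d_min = (z_{α} + z_β)·√(2/n).
z-sum = 2.054 + 1.036 = 3.090.
d_min = 3.090 × √(2/573) = 3.090 × 0.0591 = 0.183.

d_min ≈ 0.18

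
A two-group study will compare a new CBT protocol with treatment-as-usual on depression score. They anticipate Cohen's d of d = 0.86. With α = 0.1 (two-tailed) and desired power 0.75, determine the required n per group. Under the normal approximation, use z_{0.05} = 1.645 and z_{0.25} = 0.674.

For two independent groups with equal n: n = 2·((z_{α/2} + z_β) / d)².
z_{α/2} + z_β = 1.645 + 0.674 = 2.319.
n = 2 × (2.319 / 0.86)² = 2 × 2.697² = 2 × 7.27 = 14.5.
Round up to the next whole participant.

n = 15 per group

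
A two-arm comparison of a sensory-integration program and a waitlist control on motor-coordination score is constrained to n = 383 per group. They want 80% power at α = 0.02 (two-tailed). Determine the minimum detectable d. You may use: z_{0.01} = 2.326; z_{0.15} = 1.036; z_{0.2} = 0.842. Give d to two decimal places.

For two independent groups of n = 383 each: d_min = (z_{α/2} + z_β)·√(2/n).
z-sum = 2.326 + 0.842 = 3.168.
d_min = 3.168 × √(2/383) = 3.168 × 0.0723 = 0.229.

d_min ≈ 0.23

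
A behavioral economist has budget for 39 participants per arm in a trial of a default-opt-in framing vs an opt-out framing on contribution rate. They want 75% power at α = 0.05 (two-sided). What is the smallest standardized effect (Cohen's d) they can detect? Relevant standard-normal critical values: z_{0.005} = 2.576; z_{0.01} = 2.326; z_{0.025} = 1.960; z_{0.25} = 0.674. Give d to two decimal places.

d_min ≈ 0.60

For two independent groups of n = 39 each: d_min = (z_{α/2} + z_β)·√(2/n).
z-sum = 1.960 + 0.674 = 2.634.
d_min = 2.634 × √(2/39) = 2.634 × 0.2265 = 0.596.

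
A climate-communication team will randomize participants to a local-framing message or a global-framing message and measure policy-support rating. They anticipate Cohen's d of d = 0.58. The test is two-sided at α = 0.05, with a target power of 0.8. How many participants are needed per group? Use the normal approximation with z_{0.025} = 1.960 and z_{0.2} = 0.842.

For two independent groups with equal n: n = 2·((z_{α/2} + z_β) / d)².
z_{α/2} + z_β = 1.960 + 0.842 = 2.802.
n = 2 × (2.802 / 0.58)² = 2 × 4.831² = 2 × 23.34 = 46.7.
Round up to the next whole participant.

n = 47 per group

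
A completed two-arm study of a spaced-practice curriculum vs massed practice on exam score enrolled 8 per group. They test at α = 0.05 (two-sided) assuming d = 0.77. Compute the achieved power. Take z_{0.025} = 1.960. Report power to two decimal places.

power ≈ 0.34

For two equal groups, power = Φ(d·√(n/2) − z_{α/2}).
d·√(n/2) = 0.77 × √(8/2) = 0.77 × 2.000 = 1.540.
z_β = 1.540 − 1.960 = -0.420.
Power = Φ(-0.420) = 0.337.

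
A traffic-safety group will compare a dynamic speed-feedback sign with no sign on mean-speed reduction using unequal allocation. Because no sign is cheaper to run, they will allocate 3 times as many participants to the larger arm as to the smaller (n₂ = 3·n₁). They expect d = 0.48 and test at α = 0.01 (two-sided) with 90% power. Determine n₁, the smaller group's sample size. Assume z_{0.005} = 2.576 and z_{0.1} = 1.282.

With allocation ratio k = n₂/n₁ = 3, Var(x̄₁−x̄₂) = σ²(1/n₁ + 1/(k·n₁)) = σ²·(k+1)/(k·n₁).
So n₁ = (1 + 1/k)·((z_{α/2} + z_β)/d)² = 1.333 × (3.858/0.48)².
n₁ = 1.333 × 64.60 = 86.1.
Round up: n₁ = 87, giving n₂ = 3 × 87 = 261.

n₁ = 87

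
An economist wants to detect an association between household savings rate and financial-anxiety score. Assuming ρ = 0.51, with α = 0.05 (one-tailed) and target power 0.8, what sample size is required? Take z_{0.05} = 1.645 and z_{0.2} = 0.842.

n = 23

Fisher's z: C = ½·ln((1+r)/(1−r)) = ½·ln(3.0816) = 0.5627.
n = ((z_{α} + z_β)/C)² + 3.
(1.645 + 0.842) / 0.5627 = 2.487 / 0.5627 = 4.420.
n = 4.420² + 3 = 19.53 + 3 = 22.5.
Round up.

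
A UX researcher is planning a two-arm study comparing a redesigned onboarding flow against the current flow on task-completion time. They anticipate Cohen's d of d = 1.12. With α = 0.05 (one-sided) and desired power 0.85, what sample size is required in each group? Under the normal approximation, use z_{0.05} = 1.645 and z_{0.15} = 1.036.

n = 12 per group

For two independent groups with equal n: n = 2·((z_{α} + z_β) / d)².
z_{α} + z_β = 1.645 + 1.036 = 2.681.
n = 2 × (2.681 / 1.12)² = 2 × 2.394² = 2 × 5.73 = 11.5.
Round up to the next whole participant.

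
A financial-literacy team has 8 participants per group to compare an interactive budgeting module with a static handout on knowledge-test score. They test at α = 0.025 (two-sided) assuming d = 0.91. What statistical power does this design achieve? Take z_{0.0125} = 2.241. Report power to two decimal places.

For two equal groups, power = Φ(d·√(n/2) − z_{α/2}).
d·√(n/2) = 0.91 × √(8/2) = 0.91 × 2.000 = 1.820.
z_β = 1.820 − 2.241 = -0.421.
Power = Φ(-0.421) = 0.337.

power ≈ 0.34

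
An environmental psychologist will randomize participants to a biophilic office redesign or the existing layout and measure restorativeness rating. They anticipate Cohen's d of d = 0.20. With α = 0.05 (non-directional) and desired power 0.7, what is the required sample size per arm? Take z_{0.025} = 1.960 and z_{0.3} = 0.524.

For two independent groups with equal n: n = 2·((z_{α/2} + z_β) / d)².
z_{α/2} + z_β = 1.960 + 0.524 = 2.484.
n = 2 × (2.484 / 0.20)² = 2 × 12.420² = 2 × 154.26 = 308.5.
Round up to the next whole participant.

n = 309 per group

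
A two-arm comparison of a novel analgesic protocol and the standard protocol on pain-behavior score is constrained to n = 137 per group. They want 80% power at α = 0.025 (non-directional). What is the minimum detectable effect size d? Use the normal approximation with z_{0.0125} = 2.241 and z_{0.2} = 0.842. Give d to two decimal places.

For two independent groups of n = 137 each: d_min = (z_{α/2} + z_β)·√(2/n).
z-sum = 2.241 + 0.842 = 3.083.
d_min = 3.083 × √(2/137) = 3.083 × 0.1208 = 0.373.

d_min ≈ 0.37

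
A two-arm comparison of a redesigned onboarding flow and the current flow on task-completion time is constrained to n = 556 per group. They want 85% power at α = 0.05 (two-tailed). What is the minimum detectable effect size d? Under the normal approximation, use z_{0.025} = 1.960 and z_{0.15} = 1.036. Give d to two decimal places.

d_min ≈ 0.18

For two independent groups of n = 556 each: d_min = (z_{α/2} + z_β)·√(2/n).
z-sum = 1.960 + 1.036 = 2.996.
d_min = 2.996 × √(2/556) = 2.996 × 0.0600 = 0.180.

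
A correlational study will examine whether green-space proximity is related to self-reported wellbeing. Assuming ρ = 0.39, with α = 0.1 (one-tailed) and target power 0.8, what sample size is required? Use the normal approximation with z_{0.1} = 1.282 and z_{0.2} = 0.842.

n = 30

Fisher's z: C = ½·ln((1+r)/(1−r)) = ½·ln(2.2787) = 0.4118.
n = ((z_{α} + z_β)/C)² + 3.
(1.282 + 0.842) / 0.4118 = 2.124 / 0.4118 = 5.158.
n = 5.158² + 3 = 26.60 + 3 = 29.6.
Round up.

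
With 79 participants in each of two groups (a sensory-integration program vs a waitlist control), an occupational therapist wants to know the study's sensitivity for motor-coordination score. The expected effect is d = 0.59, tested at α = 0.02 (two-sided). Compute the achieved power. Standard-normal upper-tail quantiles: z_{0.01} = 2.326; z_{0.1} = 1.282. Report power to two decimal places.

For two equal groups, power = Φ(d·√(n/2) − z_{α/2}).
d·√(n/2) = 0.59 × √(79/2) = 0.59 × 6.285 = 3.708.
z_β = 3.708 − 2.326 = 1.382.
Power = Φ(1.382) = 0.917.

power ≈ 0.92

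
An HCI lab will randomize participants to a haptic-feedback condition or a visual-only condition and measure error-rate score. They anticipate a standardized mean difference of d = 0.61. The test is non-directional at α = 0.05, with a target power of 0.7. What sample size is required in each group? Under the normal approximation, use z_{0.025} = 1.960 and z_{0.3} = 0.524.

For two independent groups with equal n: n = 2·((z_{α/2} + z_β) / d)².
z_{α/2} + z_β = 1.960 + 0.524 = 2.484.
n = 2 × (2.484 / 0.61)² = 2 × 4.072² = 2 × 16.58 = 33.2.
Round up to the next whole participant.

n = 34 per group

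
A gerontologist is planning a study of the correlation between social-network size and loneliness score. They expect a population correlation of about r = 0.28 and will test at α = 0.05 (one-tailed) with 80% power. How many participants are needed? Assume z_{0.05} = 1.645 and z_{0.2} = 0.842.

n = 78

Fisher's z: C = ½·ln((1+r)/(1−r)) = ½·ln(1.7778) = 0.2877.
n = ((z_{α} + z_β)/C)² + 3.
(1.645 + 0.842) / 0.2877 = 2.487 / 0.2877 = 8.644.
n = 8.644² + 3 = 74.73 + 3 = 77.7.
Round up.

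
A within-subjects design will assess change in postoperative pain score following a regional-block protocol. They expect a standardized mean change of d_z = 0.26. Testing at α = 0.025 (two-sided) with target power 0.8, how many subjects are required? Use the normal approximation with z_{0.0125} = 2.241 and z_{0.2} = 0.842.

n = 141 pairs

For a paired (one-sample on differences) test: n = ((z_{α/2} + z_β) / d)².
z_{α/2} + z_β = 2.241 + 0.842 = 3.083.
n = (3.083 / 0.26)² = 11.858² = 140.60.
Round up.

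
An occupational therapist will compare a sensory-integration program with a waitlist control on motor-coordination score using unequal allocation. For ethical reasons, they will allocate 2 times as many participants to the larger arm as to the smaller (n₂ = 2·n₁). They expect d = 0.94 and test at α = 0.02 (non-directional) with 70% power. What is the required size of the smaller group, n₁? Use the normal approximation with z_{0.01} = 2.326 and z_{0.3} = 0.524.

n₁ = 14

With allocation ratio k = n₂/n₁ = 2, Var(x̄₁−x̄₂) = σ²(1/n₁ + 1/(k·n₁)) = σ²·(k+1)/(k·n₁).
So n₁ = (1 + 1/k)·((z_{α/2} + z_β)/d)² = 1.500 × (2.850/0.94)².
n₁ = 1.500 × 9.19 = 13.8.
Round up: n₁ = 14, giving n₂ = 2 × 14 = 28.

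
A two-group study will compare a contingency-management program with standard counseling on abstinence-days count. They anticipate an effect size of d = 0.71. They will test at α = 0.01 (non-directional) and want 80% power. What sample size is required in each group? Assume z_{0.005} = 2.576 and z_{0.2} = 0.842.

For two independent groups with equal n: n = 2·((z_{α/2} + z_β) / d)².
z_{α/2} + z_β = 2.576 + 0.842 = 3.418.
n = 2 × (3.418 / 0.71)² = 2 × 4.814² = 2 × 23.18 = 46.4.
Round up to the next whole participant.

n = 47 per group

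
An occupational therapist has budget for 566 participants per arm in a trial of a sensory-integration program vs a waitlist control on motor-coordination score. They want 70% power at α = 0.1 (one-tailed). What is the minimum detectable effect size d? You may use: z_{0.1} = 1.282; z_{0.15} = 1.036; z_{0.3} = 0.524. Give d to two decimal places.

For two independent groups of n = 566 each: d_min = (z_{α} + z_β)·√(2/n).
z-sum = 1.282 + 0.524 = 1.806.
d_min = 1.806 × √(2/566) = 1.806 × 0.0594 = 0.107.

d_min ≈ 0.11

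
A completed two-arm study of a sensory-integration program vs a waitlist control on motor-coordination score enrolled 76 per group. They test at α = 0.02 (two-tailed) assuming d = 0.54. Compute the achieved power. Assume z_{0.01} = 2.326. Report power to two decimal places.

power ≈ 0.84

For two equal groups, power = Φ(d·√(n/2) − z_{α/2}).
d·√(n/2) = 0.54 × √(76/2) = 0.54 × 6.164 = 3.329.
z_β = 3.329 − 2.326 = 1.003.
Power = Φ(1.003) = 0.842.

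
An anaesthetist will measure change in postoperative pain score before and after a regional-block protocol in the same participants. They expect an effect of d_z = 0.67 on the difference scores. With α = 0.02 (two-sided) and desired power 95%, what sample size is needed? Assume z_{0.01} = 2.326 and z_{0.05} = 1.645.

For a paired (one-sample on differences) test: n = ((z_{α/2} + z_β) / d)².
z_{α/2} + z_β = 2.326 + 1.645 = 3.971.
n = (3.971 / 0.67)² = 5.927² = 35.13.
Round up.

n = 36 pairs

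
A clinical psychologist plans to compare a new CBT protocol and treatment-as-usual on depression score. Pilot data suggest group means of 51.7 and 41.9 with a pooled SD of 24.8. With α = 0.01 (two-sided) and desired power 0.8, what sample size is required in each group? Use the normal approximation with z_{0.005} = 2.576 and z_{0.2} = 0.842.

Cohen's d = |M₁ − M₂| / SD_pooled = |51.7 − 41.9| / 24.8 = 9.8 / 24.8 = 0.395.
For two independent groups with equal n: n = 2·((z_{α/2} + z_β) / d)².
z_{α/2} + z_β = 2.576 + 0.842 = 3.418.
n = 2 × (3.418 / 0.395)² = 2 × 8.653² = 2 × 74.88 = 149.8.
Round up to the next whole participant.

n = 150 per group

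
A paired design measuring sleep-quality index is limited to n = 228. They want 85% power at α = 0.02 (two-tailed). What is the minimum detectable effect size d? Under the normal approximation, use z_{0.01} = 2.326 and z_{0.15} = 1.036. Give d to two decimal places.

For a single sample (or paired design) of n = 228: d_min = (z_{α/2} + z_β)/√n.
z-sum = 2.326 + 1.036 = 3.362.
d_min = 3.362 / √228 = 3.362 / 15.100 = 0.223.

d_min ≈ 0.22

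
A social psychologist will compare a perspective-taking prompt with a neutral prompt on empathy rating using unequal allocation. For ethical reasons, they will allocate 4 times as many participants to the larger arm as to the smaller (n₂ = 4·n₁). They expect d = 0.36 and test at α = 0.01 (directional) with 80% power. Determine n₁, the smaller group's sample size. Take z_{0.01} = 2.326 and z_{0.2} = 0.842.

n₁ = 97

With allocation ratio k = n₂/n₁ = 4, Var(x̄₁−x̄₂) = σ²(1/n₁ + 1/(k·n₁)) = σ²·(k+1)/(k·n₁).
So n₁ = (1 + 1/k)·((z_{α} + z_β)/d)² = 1.250 × (3.168/0.36)².
n₁ = 1.250 × 77.44 = 96.8.
Round up: n₁ = 97, giving n₂ = 4 × 97 = 388.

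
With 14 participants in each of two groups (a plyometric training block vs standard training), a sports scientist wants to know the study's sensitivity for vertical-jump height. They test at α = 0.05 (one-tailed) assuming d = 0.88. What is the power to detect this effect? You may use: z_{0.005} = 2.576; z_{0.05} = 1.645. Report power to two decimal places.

For two equal groups, power = Φ(d·√(n/2) − z_{α}).
d·√(n/2) = 0.88 × √(14/2) = 0.88 × 2.646 = 2.328.
z_β = 2.328 − 1.645 = 0.683.
Power = Φ(0.683) = 0.753.

power ≈ 0.75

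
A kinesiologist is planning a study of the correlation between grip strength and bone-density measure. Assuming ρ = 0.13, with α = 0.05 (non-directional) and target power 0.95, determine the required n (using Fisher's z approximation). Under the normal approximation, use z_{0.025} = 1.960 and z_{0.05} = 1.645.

Fisher's z: C = ½·ln((1+r)/(1−r)) = ½·ln(1.2989) = 0.1307.
n = ((z_{α/2} + z_β)/C)² + 3.
(1.960 + 1.645) / 0.1307 = 3.605 / 0.1307 = 27.582.
n = 27.582² + 3 = 760.78 + 3 = 763.8.
Round up.

n = 764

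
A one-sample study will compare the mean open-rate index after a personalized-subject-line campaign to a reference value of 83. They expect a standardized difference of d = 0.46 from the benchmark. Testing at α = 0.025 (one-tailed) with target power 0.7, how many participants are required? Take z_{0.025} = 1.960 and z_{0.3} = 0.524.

n = 30

For a one-sample test: n = ((z_{α} + z_β) / d)².
z_{α} + z_β = 1.960 + 0.524 = 2.484.
n = (2.484 / 0.46)² = 5.400² = 29.16.
Round up.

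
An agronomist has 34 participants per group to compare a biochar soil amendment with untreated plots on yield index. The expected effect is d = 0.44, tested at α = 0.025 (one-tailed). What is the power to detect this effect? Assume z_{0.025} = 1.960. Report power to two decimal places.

power ≈ 0.44

For two equal groups, power = Φ(d·√(n/2) − z_{α}).
d·√(n/2) = 0.44 × √(34/2) = 0.44 × 4.123 = 1.814.
z_β = 1.814 − 1.960 = -0.146.
Power = Φ(-0.146) = 0.442.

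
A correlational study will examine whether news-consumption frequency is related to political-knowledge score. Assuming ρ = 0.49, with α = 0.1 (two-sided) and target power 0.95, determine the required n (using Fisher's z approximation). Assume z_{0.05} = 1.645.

Fisher's z: C = ½·ln((1+r)/(1−r)) = ½·ln(2.9216) = 0.5361.
n = ((z_{α/2} + z_β)/C)² + 3.
(1.645 + 1.645) / 0.5361 = 3.290 / 0.5361 = 6.137.
n = 6.137² + 3 = 37.66 + 3 = 40.7.
Round up.

n = 41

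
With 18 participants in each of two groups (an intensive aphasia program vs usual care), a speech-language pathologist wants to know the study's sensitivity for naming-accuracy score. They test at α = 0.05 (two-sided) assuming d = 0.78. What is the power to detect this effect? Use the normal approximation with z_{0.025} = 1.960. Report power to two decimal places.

For two equal groups, power = Φ(d·√(n/2) − z_{α/2}).
d·√(n/2) = 0.78 × √(18/2) = 0.78 × 3.000 = 2.340.
z_β = 2.340 − 1.960 = 0.380.
Power = Φ(0.380) = 0.648.

power ≈ 0.65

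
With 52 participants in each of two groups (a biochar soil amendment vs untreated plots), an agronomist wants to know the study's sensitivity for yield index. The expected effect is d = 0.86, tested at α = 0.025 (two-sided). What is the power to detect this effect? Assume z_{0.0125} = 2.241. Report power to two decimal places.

power ≈ 0.98

For two equal groups, power = Φ(d·√(n/2) − z_{α/2}).
d·√(n/2) = 0.86 × √(52/2) = 0.86 × 5.099 = 4.385.
z_β = 4.385 − 2.241 = 2.144.
Power = Φ(2.144) = 0.984.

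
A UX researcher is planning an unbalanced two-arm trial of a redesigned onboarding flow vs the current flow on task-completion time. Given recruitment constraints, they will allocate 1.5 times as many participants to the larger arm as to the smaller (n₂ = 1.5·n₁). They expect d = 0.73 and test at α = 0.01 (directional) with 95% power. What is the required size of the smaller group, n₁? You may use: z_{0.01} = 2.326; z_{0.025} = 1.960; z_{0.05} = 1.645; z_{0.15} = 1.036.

With allocation ratio k = n₂/n₁ = 1.5, Var(x̄₁−x̄₂) = σ²(1/n₁ + 1/(k·n₁)) = σ²·(k+1)/(k·n₁).
So n₁ = (1 + 1/k)·((z_{α} + z_β)/d)² = 1.667 × (3.971/0.73)².
n₁ = 1.667 × 29.59 = 49.3.
Round up: n₁ = 50, giving n₂ = 1.5 × 50 = 75.

n₁ = 50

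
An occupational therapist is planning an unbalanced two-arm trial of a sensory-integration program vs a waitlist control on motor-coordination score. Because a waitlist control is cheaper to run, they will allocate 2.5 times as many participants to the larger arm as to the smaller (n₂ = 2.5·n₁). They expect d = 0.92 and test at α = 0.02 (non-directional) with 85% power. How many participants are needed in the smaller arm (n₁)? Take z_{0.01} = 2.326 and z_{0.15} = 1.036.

n₁ = 19

With allocation ratio k = n₂/n₁ = 2.5, Var(x̄₁−x̄₂) = σ²(1/n₁ + 1/(k·n₁)) = σ²·(k+1)/(k·n₁).
So n₁ = (1 + 1/k)·((z_{α/2} + z_β)/d)² = 1.400 × (3.362/0.92)².
n₁ = 1.400 × 13.35 = 18.7.
Round up: n₁ = 19, giving n₂ = ⌈2.5 × 19⌉ = ⌈47.5⌉ = 48.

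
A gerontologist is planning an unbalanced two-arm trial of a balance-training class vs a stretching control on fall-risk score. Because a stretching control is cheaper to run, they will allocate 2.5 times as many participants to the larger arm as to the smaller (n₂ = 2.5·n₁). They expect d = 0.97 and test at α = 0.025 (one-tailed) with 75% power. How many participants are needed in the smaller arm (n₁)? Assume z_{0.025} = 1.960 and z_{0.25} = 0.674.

n₁ = 11

With allocation ratio k = n₂/n₁ = 2.5, Var(x̄₁−x̄₂) = σ²(1/n₁ + 1/(k·n₁)) = σ²·(k+1)/(k·n₁).
So n₁ = (1 + 1/k)·((z_{α} + z_β)/d)² = 1.400 × (2.634/0.97)².
n₁ = 1.400 × 7.37 = 10.3.
Round up: n₁ = 11, giving n₂ = ⌈2.5 × 11⌉ = ⌈27.5⌉ = 28.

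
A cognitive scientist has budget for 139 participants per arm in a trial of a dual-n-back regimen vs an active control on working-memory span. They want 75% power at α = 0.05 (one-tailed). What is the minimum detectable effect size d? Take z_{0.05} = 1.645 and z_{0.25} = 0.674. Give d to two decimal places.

d_min ≈ 0.28

For two independent groups of n = 139 each: d_min = (z_{α} + z_β)·√(2/n).
z-sum = 1.645 + 0.674 = 2.319.
d_min = 2.319 × √(2/139) = 2.319 × 0.1200 = 0.278.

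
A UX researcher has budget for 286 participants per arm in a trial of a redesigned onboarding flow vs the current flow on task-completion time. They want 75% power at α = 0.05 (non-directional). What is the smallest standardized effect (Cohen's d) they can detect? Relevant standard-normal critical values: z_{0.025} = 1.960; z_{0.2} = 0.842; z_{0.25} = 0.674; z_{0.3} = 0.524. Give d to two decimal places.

d_min ≈ 0.22

For two independent groups of n = 286 each: d_min = (z_{α/2} + z_β)·√(2/n).
z-sum = 1.960 + 0.674 = 2.634.
d_min = 2.634 × √(2/286) = 2.634 × 0.0836 = 0.220.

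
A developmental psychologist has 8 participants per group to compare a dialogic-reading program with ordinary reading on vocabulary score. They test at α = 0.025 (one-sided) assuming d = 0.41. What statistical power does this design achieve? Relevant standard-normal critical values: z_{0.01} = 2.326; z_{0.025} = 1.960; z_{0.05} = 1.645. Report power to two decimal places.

For two equal groups, power = Φ(d·√(n/2) − z_{α}).
d·√(n/2) = 0.41 × √(8/2) = 0.41 × 2.000 = 0.820.
z_β = 0.820 − 1.960 = -1.140.
Power = Φ(-1.140) = 0.127.

power ≈ 0.13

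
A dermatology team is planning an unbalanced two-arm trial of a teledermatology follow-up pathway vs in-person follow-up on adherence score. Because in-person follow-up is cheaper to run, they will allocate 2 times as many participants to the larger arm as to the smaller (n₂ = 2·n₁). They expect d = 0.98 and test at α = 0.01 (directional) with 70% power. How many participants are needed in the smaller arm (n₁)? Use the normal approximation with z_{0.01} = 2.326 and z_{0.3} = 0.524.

With allocation ratio k = n₂/n₁ = 2, Var(x̄₁−x̄₂) = σ²(1/n₁ + 1/(k·n₁)) = σ²·(k+1)/(k·n₁).
So n₁ = (1 + 1/k)·((z_{α} + z_β)/d)² = 1.500 × (2.850/0.98)².
n₁ = 1.500 × 8.46 = 12.7.
Round up: n₁ = 13, giving n₂ = 2 × 13 = 26.

n₁ = 13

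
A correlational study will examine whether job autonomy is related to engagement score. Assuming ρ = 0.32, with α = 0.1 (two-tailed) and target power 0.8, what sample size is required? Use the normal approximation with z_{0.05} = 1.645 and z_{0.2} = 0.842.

n = 60

Fisher's z: C = ½·ln((1+r)/(1−r)) = ½·ln(1.9412) = 0.3316.
n = ((z_{α/2} + z_β)/C)² + 3.
(1.645 + 0.842) / 0.3316 = 2.487 / 0.3316 = 7.500.
n = 7.500² + 3 = 56.25 + 3 = 59.2.
Round up.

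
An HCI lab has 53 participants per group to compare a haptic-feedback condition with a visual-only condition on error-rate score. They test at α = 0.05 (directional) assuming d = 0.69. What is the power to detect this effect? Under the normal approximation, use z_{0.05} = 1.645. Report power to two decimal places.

power ≈ 0.97

For two equal groups, power = Φ(d·√(n/2) − z_{α}).
d·√(n/2) = 0.69 × √(53/2) = 0.69 × 5.148 = 3.552.
z_β = 3.552 − 1.645 = 1.907.
Power = Φ(1.907) = 0.972.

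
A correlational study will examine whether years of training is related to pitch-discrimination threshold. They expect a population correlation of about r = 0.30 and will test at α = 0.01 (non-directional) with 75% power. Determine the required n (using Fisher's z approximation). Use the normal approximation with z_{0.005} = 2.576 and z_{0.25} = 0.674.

n = 114

Fisher's z: C = ½·ln((1+r)/(1−r)) = ½·ln(1.8571) = 0.3095.
n = ((z_{α/2} + z_β)/C)² + 3.
(2.576 + 0.674) / 0.3095 = 3.250 / 0.3095 = 10.501.
n = 10.501² + 3 = 110.27 + 3 = 113.3.
Round up.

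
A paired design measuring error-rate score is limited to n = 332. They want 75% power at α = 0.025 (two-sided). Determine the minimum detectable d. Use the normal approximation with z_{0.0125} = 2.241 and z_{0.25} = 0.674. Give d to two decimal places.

For a single sample (or paired design) of n = 332: d_min = (z_{α/2} + z_β)/√n.
z-sum = 2.241 + 0.674 = 2.915.
d_min = 2.915 / √332 = 2.915 / 18.221 = 0.160.

d_min ≈ 0.16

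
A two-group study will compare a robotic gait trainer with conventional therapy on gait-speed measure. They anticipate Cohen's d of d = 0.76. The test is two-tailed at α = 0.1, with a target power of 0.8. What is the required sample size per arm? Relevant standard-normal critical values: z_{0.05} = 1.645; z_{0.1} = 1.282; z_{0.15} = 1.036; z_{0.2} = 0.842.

For two independent groups with equal n: n = 2·((z_{α/2} + z_β) / d)².
z_{α/2} + z_β = 1.645 + 0.842 = 2.487.
n = 2 × (2.487 / 0.76)² = 2 × 3.272² = 2 × 10.71 = 21.4.
Round up to the next whole participant.

n = 22 per group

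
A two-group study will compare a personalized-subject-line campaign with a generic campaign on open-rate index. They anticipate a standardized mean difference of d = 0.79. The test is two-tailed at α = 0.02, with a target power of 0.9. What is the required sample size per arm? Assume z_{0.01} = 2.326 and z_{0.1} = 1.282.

n = 42 per group

For two independent groups with equal n: n = 2·((z_{α/2} + z_β) / d)².
z_{α/2} + z_β = 2.326 + 1.282 = 3.608.
n = 2 × (3.608 / 0.79)² = 2 × 4.567² = 2 × 20.86 = 41.7.
Round up to the next whole participant.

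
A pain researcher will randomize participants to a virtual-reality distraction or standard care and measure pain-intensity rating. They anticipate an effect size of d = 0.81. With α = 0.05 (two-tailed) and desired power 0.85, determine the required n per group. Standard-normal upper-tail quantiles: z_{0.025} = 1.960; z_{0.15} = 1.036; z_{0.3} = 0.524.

n = 28 per group

For two independent groups with equal n: n = 2·((z_{α/2} + z_β) / d)².
z_{α/2} + z_β = 1.960 + 1.036 = 2.996.
n = 2 × (2.996 / 0.81)² = 2 × 3.699² = 2 × 13.68 = 27.4.
Round up to the next whole participant.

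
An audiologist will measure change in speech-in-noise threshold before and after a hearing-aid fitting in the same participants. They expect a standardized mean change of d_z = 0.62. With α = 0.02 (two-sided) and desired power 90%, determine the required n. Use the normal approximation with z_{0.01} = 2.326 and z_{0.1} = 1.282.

For a paired (one-sample on differences) test: n = ((z_{α/2} + z_β) / d)².
z_{α/2} + z_β = 2.326 + 1.282 = 3.608.
n = (3.608 / 0.62)² = 5.819² = 33.86.
Round up.

n = 34 pairs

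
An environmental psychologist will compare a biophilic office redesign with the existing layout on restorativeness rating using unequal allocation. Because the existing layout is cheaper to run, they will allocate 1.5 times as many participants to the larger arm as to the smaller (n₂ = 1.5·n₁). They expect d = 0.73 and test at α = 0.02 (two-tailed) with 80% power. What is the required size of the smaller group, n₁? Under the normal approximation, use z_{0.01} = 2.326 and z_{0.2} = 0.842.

With allocation ratio k = n₂/n₁ = 1.5, Var(x̄₁−x̄₂) = σ²(1/n₁ + 1/(k·n₁)) = σ²·(k+1)/(k·n₁).
So n₁ = (1 + 1/k)·((z_{α/2} + z_β)/d)² = 1.667 × (3.168/0.73)².
n₁ = 1.667 × 18.83 = 31.4.
Round up: n₁ = 32, giving n₂ = 1.5 × 32 = 48.

n₁ = 32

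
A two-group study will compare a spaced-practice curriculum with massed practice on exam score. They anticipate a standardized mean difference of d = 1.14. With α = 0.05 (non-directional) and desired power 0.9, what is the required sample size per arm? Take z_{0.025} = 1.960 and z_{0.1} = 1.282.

For two independent groups with equal n: n = 2·((z_{α/2} + z_β) / d)².
z_{α/2} + z_β = 1.960 + 1.282 = 3.242.
n = 2 × (3.242 / 1.14)² = 2 × 2.844² = 2 × 8.09 = 16.2.
Round up to the next whole participant.

n = 17 per group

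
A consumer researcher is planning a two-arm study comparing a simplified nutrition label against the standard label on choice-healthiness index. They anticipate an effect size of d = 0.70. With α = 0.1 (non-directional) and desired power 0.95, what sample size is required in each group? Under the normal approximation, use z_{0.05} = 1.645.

For two independent groups with equal n: n = 2·((z_{α/2} + z_β) / d)².
z_{α/2} + z_β = 1.645 + 1.645 = 3.290.
n = 2 × (3.290 / 0.70)² = 2 × 4.700² = 2 × 22.09 = 44.2.
Round up to the next whole participant.

n = 45 per group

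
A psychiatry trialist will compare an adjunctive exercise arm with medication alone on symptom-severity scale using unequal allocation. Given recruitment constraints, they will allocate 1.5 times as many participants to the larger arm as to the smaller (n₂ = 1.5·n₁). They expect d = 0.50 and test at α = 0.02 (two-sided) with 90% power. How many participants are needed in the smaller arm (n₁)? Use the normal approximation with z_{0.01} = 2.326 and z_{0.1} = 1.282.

With allocation ratio k = n₂/n₁ = 1.5, Var(x̄₁−x̄₂) = σ²(1/n₁ + 1/(k·n₁)) = σ²·(k+1)/(k·n₁).
So n₁ = (1 + 1/k)·((z_{α/2} + z_β)/d)² = 1.667 × (3.608/0.50)².
n₁ = 1.667 × 52.07 = 86.8.
Round up: n₁ = 87, giving n₂ = ⌈1.5 × 87⌉ = ⌈130.5⌉ = 131.

n₁ = 87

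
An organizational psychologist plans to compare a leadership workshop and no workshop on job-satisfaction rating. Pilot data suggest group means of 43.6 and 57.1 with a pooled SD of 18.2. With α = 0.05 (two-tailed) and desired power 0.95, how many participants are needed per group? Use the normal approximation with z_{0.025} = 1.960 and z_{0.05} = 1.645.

n = 48 per group

Cohen's d = |M₁ − M₂| / SD_pooled = |43.6 − 57.1| / 18.2 = 13.5 / 18.2 = 0.742.
For two independent groups with equal n: n = 2·((z_{α/2} + z_β) / d)².
z_{α/2} + z_β = 1.960 + 1.645 = 3.605.
n = 2 × (3.605 / 0.742)² = 2 × 4.858² = 2 × 23.60 = 47.2.
Round up to the next whole participant.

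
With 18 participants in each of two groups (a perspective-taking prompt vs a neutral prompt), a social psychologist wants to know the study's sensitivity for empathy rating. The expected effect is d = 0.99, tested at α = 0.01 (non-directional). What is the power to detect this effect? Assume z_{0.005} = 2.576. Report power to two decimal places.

For two equal groups, power = Φ(d·√(n/2) − z_{α/2}).
d·√(n/2) = 0.99 × √(18/2) = 0.99 × 3.000 = 2.970.
z_β = 2.970 − 2.576 = 0.394.
Power = Φ(0.394) = 0.653.

power ≈ 0.65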